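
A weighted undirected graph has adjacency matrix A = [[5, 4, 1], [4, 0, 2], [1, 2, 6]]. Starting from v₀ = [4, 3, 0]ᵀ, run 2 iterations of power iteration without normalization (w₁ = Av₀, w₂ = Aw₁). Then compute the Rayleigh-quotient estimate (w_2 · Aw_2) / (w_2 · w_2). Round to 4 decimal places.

λ ≈ 8.4155

w1 = Av₀ = (5·4 + 4·3 + 1·0; 4·4 + 0·3 + 2·0; 1·4 + 2·3 + 6·0) = (32, 16, 10)
w2 = Aw1 = (5·32 + 4·16 + 1·10; 4·32 + 0·16 + 2·10; 1·32 + 2·16 + 6·10) = (234, 148, 124)
Aw2 = (1886, 1184, 1274)
w2·Aw2 = 234·1886 + 148·1184 + 124·1274 = 774532; w2·w2 = 234·234 + 148·148 + 124·124 = 92036
λ ≈ 774532/92036 = 8.4155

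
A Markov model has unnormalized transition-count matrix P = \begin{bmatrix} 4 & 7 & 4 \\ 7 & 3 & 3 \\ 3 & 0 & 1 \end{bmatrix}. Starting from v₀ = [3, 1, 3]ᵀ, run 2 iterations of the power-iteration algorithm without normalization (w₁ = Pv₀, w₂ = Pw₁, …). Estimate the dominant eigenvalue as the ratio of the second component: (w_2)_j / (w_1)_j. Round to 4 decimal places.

w1 = Pv₀ = (4·3 + 7·1 + 4·3; 7·3 + 3·1 + 3·3; 3·3 + 0·1 + 1·3) = (31, 33, 12)
w2 = Pw1 = (4·31 + 7·33 + 4·12; 7·31 + 3·33 + 3·12; 3·31 + 0·33 + 1·12) = (403, 352, 105)
Ratio at component: 352 / 33 = 10.6667

λ ≈ 10.6667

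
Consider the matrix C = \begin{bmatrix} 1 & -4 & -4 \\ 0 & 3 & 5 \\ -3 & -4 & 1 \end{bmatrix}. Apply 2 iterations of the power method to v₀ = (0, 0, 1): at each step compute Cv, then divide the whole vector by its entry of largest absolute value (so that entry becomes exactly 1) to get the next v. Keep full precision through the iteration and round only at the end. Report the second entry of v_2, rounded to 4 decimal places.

-0.7143

Cv0 = (-4.00000, 5.00000, 1.00000); divide by 5.00000 → v1 = (-0.80000, 1.00000, 0.20000)
Cv1 = (-5.60000, 4.00000, -1.40000); divide by -5.60000 → v2 = (1.00000, -0.71429, 0.25000)
Requested entry of v2: 20/-28 = -0.7143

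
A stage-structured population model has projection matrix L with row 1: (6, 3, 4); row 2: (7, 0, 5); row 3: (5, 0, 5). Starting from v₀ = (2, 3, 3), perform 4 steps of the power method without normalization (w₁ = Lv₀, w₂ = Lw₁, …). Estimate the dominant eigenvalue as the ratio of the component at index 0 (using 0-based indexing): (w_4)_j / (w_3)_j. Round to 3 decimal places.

w1 = Lv₀ = (6·2 + 3·3 + 4·3; 7·2 + 0·3 + 5·3; 5·2 + 0·3 + 5·3) = (33, 29, 25)
w2 = Lw1 = (6·33 + 3·29 + 4·25; 7·33 + 0·29 + 5·25; 5·33 + 0·29 + 5·25) = (385, 356, 290)
w3 = Lw2 = (4538, 4145, 3375)
w4 = Lw3 = (53163, 48641, 39565)
Ratio at component: 53163 / 4538 = 11.715

11.715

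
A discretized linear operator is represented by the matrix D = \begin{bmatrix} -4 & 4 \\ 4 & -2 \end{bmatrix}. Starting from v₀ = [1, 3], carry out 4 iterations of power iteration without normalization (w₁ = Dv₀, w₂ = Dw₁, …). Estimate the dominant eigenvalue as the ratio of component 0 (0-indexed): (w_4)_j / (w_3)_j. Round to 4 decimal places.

w1 = Dv₀ = ((-4)·1 + 4·3; 4·1 + (-2)·3) = (8, -2)
w2 = Dw1 = ((-4)·8 + 4·(-2); 4·8 + (-2)·(-2)) = (-40, 36)
w3 = Dw2 = (304, -232)
w4 = Dw3 = (-2144, 1680)
Ratio at component: -2144 / 304 = -7.0526

λ ≈ -7.0526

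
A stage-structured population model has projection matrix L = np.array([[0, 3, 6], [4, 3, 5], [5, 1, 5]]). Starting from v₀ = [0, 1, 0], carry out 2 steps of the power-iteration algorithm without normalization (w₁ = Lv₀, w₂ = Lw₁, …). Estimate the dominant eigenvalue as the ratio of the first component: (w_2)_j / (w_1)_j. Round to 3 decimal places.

w1 = Lv₀ = (0·0 + 3·1 + 6·0; 4·0 + 3·1 + 5·0; 5·0 + 1·1 + 5·0) = (3, 3, 1)
w2 = Lw1 = (0·3 + 3·3 + 6·1; 4·3 + 3·3 + 5·1; 5·3 + 1·3 + 5·1) = (15, 26, 23)
Ratio at component: 15 / 3 = 5.000

λ ≈ 5.000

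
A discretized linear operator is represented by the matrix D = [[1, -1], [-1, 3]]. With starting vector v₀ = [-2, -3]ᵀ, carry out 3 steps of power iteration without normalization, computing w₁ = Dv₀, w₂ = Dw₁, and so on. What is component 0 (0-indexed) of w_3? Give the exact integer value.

w1 = Dv₀ = (1·(-2) + (-1)·(-3); (-1)·(-2) + 3·(-3)) = (1, -7)
w2 = Dw1 = (1·1 + (-1)·(-7); (-1)·1 + 3·(-7)) = (8, -22)
w3 = Dw2 = (30, -74)
The requested component of w3 is 30.

30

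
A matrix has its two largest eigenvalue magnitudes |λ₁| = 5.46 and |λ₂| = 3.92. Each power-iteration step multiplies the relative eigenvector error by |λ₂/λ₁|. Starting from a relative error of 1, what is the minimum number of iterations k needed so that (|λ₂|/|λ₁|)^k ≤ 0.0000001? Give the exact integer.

49

|λ₂/λ₁| = 3.92/5.46 = 0.71795
Need k ≥ ln(0.0000001) / ln(0.71795) = -16.1181 / -0.3314 ≈ 48.643
Smallest integer k satisfying the bound: 49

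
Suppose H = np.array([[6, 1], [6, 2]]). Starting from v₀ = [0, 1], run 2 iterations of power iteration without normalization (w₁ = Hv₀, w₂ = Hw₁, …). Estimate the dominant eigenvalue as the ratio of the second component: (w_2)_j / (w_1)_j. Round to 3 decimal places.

w1 = Hv₀ = (6·0 + 1·1; 6·0 + 2·1) = (1, 2)
w2 = Hw1 = (6·1 + 1·2; 6·1 + 2·2) = (8, 10)
Ratio at component: 10 / 2 = 5.000

λ ≈ 5.000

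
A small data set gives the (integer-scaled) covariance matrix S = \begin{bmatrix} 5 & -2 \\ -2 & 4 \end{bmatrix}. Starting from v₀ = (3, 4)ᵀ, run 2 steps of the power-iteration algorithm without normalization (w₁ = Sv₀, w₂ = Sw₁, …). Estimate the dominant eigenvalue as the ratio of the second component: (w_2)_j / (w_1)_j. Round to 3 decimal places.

2.600

w1 = Sv₀ = (5·3 + (-2)·4; (-2)·3 + 4·4) = (7, 10)
w2 = Sw1 = (5·7 + (-2)·10; (-2)·7 + 4·10) = (15, 26)
Ratio at component: 26 / 10 = 2.600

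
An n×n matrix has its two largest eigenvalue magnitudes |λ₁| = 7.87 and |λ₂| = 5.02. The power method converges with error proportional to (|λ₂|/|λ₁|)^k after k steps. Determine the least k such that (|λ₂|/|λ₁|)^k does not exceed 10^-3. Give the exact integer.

|λ₂/λ₁| = 5.02/7.87 = 0.63787
Need k ≥ ln(10^-3) / ln(0.63787) = -6.9078 / -0.4496 ≈ 15.363
Smallest integer k satisfying the bound: 16

16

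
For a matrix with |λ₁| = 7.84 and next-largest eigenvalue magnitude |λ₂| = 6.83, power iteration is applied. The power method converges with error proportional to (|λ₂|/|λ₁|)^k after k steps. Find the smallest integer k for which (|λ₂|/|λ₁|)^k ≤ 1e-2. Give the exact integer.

|λ₂/λ₁| = 6.83/7.84 = 0.87117
Need k ≥ ln(1e-2) / ln(0.87117) = -4.6052 / -0.1379 ≈ 33.392
Smallest integer k satisfying the bound: 34

34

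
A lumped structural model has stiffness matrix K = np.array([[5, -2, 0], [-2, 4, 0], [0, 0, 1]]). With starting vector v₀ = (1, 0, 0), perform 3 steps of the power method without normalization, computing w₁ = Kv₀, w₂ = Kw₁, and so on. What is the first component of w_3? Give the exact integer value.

181

w1 = Kv₀ = (5·1 + (-2)·0 + 0·0; (-2)·1 + 4·0 + 0·0; 0·1 + 0·0 + 1·0) = (5, -2, 0)
w2 = Kw1 = (5·5 + (-2)·(-2) + 0·0; (-2)·5 + 4·(-2) + 0·0; 0·5 + 0·(-2) + 1·0) = (29, -18, 0)
w3 = Kw2 = (181, -130, 0)
The requested component of w3 is 181.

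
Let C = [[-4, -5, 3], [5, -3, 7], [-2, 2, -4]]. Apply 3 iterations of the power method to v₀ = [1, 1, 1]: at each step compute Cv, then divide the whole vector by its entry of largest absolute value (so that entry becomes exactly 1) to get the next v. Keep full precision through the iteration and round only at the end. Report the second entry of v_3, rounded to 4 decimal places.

0.5928

Cv0 = (-6.00000, 9.00000, -4.00000); divide by 9.00000 → v1 = (-0.66667, 1.00000, -0.44444)
Cv1 = (-3.66667, -9.44444, 5.11111); divide by -9.44444 → v2 = (0.38824, 1.00000, -0.54118)
Cv2 = (-8.17647, -4.84706, 3.38824); divide by -8.17647 → v3 = (1.00000, 0.59281, -0.41439)
Requested entry of v3: 412/695 = 0.5928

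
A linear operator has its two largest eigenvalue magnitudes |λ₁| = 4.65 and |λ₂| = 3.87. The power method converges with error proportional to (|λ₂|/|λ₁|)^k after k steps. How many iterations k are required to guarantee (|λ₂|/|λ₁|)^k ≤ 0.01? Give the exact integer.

26

|λ₂/λ₁| = 3.87/4.65 = 0.83226
Need k ≥ ln(0.01) / ln(0.83226) = -4.6052 / -0.1836 ≈ 25.081
Smallest integer k satisfying the bound: 26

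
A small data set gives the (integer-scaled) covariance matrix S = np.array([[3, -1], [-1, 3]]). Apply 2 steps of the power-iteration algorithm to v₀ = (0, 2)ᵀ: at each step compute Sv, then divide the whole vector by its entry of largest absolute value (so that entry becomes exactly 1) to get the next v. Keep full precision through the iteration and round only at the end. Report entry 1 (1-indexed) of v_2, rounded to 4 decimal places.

Sv0 = (-2.00000, 6.00000); divide by 6.00000 → v1 = (-0.33333, 1.00000)
Sv1 = (-2.00000, 3.33333); divide by 3.33333 → v2 = (-0.60000, 1.00000)
Requested entry of v2: -12/20 = -0.6000

-0.6000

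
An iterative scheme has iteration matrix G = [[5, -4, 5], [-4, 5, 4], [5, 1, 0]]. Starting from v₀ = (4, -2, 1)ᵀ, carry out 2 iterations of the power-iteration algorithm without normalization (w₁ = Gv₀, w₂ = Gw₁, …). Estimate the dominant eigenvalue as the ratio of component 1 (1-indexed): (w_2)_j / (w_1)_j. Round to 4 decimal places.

λ ≈ 10.3939

w1 = Gv₀ = (5·4 + (-4)·(-2) + 5·1; (-4)·4 + 5·(-2) + 4·1; 5·4 + 1·(-2) + 0·1) = (33, -22, 18)
w2 = Gw1 = (5·33 + (-4)·(-22) + 5·18; (-4)·33 + 5·(-22) + 4·18; 5·33 + 1·(-22) + 0·18) = (343, -170, 143)
Ratio at component: 343 / 33 = 10.3939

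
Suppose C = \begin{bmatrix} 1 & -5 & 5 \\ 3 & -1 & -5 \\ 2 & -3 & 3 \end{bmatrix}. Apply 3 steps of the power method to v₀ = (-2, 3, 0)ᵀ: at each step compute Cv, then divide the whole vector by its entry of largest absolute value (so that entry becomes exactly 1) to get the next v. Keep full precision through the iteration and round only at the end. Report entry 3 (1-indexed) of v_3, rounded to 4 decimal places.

Cv0 = (-17.00000, -9.00000, -13.00000); divide by -17.00000 → v1 = (1.00000, 0.52941, 0.76471)
Cv1 = (2.17647, -1.35294, 2.70588); divide by 2.70588 → v2 = (0.80435, -0.50000, 1.00000)
Cv2 = (8.30435, -2.08696, 6.10870); divide by 8.30435 → v3 = (1.00000, -0.25131, 0.73560)
Requested entry of v3: -281/-382 = 0.7356

0.7356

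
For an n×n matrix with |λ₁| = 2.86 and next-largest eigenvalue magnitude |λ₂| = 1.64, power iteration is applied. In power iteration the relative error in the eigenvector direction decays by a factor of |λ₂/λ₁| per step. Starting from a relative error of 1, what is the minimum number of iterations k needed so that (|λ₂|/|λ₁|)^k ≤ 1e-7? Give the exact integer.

|λ₂/λ₁| = 1.64/2.86 = 0.57343
Need k ≥ ln(1e-7) / ln(0.57343) = -16.1181 / -0.5561 ≈ 28.983
Smallest integer k satisfying the bound: 29

29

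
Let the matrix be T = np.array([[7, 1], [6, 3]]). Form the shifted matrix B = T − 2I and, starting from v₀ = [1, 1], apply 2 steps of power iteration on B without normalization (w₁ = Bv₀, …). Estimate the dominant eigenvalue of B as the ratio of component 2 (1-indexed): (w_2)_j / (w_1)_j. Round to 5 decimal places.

μ ≈ 6.14286

B = T − 2I has rows (5, 1); (6, 1)
w1 = Bv₀ = (5·1 + 1·1; 6·1 + 1·1) = (6, 7)
w2 = Bw1 = (5·6 + 1·7; 6·6 + 1·7) = (37, 43)
Ratio: 43/7 = 6.14286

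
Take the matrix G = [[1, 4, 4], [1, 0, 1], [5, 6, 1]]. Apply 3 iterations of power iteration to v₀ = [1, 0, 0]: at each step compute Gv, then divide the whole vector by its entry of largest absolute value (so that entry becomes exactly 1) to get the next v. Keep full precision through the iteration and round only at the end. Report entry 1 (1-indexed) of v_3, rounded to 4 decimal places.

Gv0 = (1.00000, 1.00000, 5.00000); divide by 5.00000 → v1 = (0.20000, 0.20000, 1.00000)
Gv1 = (5.00000, 1.20000, 3.20000); divide by 5.00000 → v2 = (1.00000, 0.24000, 0.64000)
Gv2 = (4.52000, 1.64000, 7.08000); divide by 7.08000 → v3 = (0.63842, 0.23164, 1.00000)
Requested entry of v3: 113/177 = 0.6384

0.6384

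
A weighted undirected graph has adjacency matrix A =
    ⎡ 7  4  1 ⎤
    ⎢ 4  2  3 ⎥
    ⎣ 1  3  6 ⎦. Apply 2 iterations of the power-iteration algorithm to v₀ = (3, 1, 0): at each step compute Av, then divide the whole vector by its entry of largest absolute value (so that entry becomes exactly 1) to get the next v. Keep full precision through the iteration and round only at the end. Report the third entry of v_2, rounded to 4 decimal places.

0.4346

Av0 = (25.00000, 14.00000, 6.00000); divide by 25.00000 → v1 = (1.00000, 0.56000, 0.24000)
Av1 = (9.48000, 5.84000, 4.12000); divide by 9.48000 → v2 = (1.00000, 0.61603, 0.43460)
Requested entry of v2: 103/237 = 0.4346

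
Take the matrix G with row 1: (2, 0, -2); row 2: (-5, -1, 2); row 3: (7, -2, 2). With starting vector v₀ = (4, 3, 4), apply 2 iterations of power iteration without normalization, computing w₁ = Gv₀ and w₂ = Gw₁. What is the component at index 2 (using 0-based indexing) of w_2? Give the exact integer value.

90

w1 = Gv₀ = (2·4 + 0·3 + (-2)·4; (-5)·4 + (-1)·3 + 2·4; 7·4 + (-2)·3 + 2·4) = (0, -15, 30)
w2 = Gw1 = (2·0 + 0·(-15) + (-2)·30; (-5)·0 + (-1)·(-15) + 2·30; 7·0 + (-2)·(-15) + 2·30) = (-60, 75, 90)
The requested component of w2 is 90.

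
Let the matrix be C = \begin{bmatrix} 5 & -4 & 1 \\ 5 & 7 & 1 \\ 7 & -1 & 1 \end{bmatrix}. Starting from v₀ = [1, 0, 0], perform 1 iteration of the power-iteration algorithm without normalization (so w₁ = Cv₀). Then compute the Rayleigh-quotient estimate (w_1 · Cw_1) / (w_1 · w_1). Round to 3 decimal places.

6.606

w1 = Cv₀ = (5·1 + (-4)·0 + 1·0; 5·1 + 7·0 + 1·0; 7·1 + (-1)·0 + 1·0) = (5, 5, 7)
Cw1 = (12, 67, 37)
w1·Cw1 = 5·12 + 5·67 + 7·37 = 654; w1·w1 = 5·5 + 5·5 + 7·7 = 99
λ ≈ 654/99 = 6.606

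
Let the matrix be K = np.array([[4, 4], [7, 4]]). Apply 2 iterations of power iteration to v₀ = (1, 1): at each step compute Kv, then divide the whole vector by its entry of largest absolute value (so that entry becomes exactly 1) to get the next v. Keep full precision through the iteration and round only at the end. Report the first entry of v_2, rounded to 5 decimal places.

Kv0 = (8.000000, 11.000000); divide by 11.000000 → v1 = (0.727273, 1.000000)
Kv1 = (6.909091, 9.090909); divide by 9.090909 → v2 = (0.760000, 1.000000)
Requested entry of v2: 76/100 = 0.76000

0.76000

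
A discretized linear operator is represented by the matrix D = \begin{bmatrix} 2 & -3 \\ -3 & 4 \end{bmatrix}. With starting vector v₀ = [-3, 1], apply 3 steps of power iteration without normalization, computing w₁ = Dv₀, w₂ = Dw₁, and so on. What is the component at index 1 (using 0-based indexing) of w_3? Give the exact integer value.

w1 = Dv₀ = (2·(-3) + (-3)·1; (-3)·(-3) + 4·1) = (-9, 13)
w2 = Dw1 = (2·(-9) + (-3)·13; (-3)·(-9) + 4·13) = (-57, 79)
w3 = Dw2 = (-351, 487)
The requested component of w3 is 487.

487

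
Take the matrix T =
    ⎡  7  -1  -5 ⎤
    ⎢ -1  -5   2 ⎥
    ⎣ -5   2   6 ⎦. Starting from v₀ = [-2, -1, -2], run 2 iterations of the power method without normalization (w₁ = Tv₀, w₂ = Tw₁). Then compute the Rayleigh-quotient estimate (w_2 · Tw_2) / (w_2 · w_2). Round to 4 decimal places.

-4.4094

w1 = Tv₀ = (7·(-2) + (-1)·(-1) + (-5)·(-2); (-1)·(-2) + (-5)·(-1) + 2·(-2); (-5)·(-2) + 2·(-1) + 6·(-2)) = (-3, 3, -4)
w2 = Tw1 = (7·(-3) + (-1)·3 + (-5)·(-4); (-1)·(-3) + (-5)·3 + 2·(-4); (-5)·(-3) + 2·3 + 6·(-4)) = (-4, -20, -3)
Tw2 = (7, 98, -38)
w2·Tw2 = (-4)·7 + (-20)·98 + (-3)·(-38) = -1874; w2·w2 = (-4)·(-4) + (-20)·(-20) + (-3)·(-3) = 425
λ ≈ -1874/425 = -4.4094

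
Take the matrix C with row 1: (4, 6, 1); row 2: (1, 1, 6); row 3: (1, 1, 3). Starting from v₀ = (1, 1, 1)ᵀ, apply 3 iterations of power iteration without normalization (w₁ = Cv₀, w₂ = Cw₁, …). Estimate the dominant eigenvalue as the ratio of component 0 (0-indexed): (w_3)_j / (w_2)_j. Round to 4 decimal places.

w1 = Cv₀ = (11, 8, 5)
w2 = Cw1 = (97, 49, 34)
w3 = Cw2 = (716, 350, 248)
Ratio at component: 716 / 97 = 7.3814

λ ≈ 7.3814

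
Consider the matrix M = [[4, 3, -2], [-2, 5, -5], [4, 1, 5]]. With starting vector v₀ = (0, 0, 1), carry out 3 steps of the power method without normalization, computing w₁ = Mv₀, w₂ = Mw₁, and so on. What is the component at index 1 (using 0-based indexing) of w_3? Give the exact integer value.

w1 = Mv₀ = (4·0 + 3·0 + (-2)·1; (-2)·0 + 5·0 + (-5)·1; 4·0 + 1·0 + 5·1) = (-2, -5, 5)
w2 = Mw1 = (4·(-2) + 3·(-5) + (-2)·5; (-2)·(-2) + 5·(-5) + (-5)·5; 4·(-2) + 1·(-5) + 5·5) = (-33, -46, 12)
w3 = Mw2 = (-294, -224, -118)
The requested component of w3 is -224.

-224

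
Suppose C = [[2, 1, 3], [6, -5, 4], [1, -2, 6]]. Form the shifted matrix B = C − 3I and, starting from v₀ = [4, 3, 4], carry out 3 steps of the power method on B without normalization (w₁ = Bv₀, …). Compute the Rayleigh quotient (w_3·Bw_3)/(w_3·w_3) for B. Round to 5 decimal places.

B = C − 3I has rows (-1, 1, 3); (6, -8, 4); (1, -2, 3)
w1 = Bv₀ = (11, 16, 10)
w2 = Bw1 = (35, -22, 9)
w3 = Bw2 = (-30, 422, 106)
Bw3 = (770, -3132, -556)
w3·Bw3 = -1403740; w3·w3 = 190220; μ ≈ -1403740/190220 = -7.37956

-7.37956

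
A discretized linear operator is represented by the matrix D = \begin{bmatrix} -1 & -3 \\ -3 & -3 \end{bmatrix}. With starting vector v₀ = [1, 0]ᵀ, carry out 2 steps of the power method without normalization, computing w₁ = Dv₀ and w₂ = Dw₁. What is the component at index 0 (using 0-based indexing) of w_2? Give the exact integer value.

10

w1 = Dv₀ = ((-1)·1 + (-3)·0; (-3)·1 + (-3)·0) = (-1, -3)
w2 = Dw1 = ((-1)·(-1) + (-3)·(-3); (-3)·(-1) + (-3)·(-3)) = (10, 12)
The requested component of w2 is 10.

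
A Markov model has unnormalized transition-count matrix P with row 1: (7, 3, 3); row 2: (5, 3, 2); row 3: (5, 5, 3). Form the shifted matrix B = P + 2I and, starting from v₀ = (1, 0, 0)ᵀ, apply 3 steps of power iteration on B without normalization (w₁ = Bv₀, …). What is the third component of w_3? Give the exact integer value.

B = P + 2I has rows (9, 3, 3); (5, 5, 2); (5, 5, 5)
w1 = Bv₀ = (9, 5, 5)
w2 = Bw1 = (111, 80, 95)
w3 = Bw2 = (1524, 1145, 1430)
Requested component of w3: 1430

1430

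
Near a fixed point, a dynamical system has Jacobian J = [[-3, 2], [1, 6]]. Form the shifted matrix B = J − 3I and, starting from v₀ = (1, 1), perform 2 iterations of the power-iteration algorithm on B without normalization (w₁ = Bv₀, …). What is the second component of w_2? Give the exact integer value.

B = J − 3I has rows (-6, 2); (1, 3)
w1 = Bv₀ = ((-6)·1 + 2·1; 1·1 + 3·1) = (-4, 4)
w2 = Bw1 = ((-6)·(-4) + 2·4; 1·(-4) + 3·4) = (32, 8)
Requested component of w2: 8

8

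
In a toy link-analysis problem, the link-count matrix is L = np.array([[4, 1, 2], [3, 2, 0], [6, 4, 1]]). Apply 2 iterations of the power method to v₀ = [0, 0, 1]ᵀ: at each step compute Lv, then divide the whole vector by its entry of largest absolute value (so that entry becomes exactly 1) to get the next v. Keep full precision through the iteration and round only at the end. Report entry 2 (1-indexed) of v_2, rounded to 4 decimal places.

Lv0 = (2.00000, 0.00000, 1.00000); divide by 2.00000 → v1 = (1.00000, 0.00000, 0.50000)
Lv1 = (5.00000, 3.00000, 6.50000); divide by 6.50000 → v2 = (0.76923, 0.46154, 1.00000)
Requested entry of v2: 6/13 = 0.4615

0.4615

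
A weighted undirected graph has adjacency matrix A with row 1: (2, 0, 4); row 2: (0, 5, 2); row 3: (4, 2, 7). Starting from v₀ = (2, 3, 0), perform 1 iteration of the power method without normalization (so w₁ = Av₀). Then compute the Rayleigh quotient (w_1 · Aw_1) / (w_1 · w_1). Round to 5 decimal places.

8.73455

w1 = Av₀ = (4, 15, 14)
Aw1 = (64, 103, 144)
w1·Aw1 = 4·64 + 15·103 + 14·144 = 3817; w1·w1 = 4·4 + 15·15 + 14·14 = 437
λ ≈ 3817/437 = 8.73455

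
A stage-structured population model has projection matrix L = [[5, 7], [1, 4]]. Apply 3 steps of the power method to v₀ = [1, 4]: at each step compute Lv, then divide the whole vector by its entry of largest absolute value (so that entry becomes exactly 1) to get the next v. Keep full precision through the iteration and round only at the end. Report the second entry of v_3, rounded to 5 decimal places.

0.32346

Lv0 = (33.000000, 17.000000); divide by 33.000000 → v1 = (1.000000, 0.515152)
Lv1 = (8.606061, 3.060606); divide by 8.606061 → v2 = (1.000000, 0.355634)
Lv2 = (7.489437, 2.422535); divide by 7.489437 → v3 = (1.000000, 0.323460)
Requested entry of v3: 688/2127 = 0.32346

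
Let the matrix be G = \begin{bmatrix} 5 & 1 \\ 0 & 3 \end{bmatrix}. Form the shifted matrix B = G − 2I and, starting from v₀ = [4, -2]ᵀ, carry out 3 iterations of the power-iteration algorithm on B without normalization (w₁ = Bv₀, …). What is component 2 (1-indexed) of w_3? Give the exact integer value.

-2

B = G − 2I has rows (3, 1); (0, 1)
w1 = Bv₀ = (10, -2)
w2 = Bw1 = (28, -2)
w3 = Bw2 = (82, -2)
Requested component of w3: -2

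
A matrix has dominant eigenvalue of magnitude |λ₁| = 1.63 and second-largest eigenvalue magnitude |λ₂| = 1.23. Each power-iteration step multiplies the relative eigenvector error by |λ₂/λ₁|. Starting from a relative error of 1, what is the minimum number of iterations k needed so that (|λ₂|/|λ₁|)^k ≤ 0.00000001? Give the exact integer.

|λ₂/λ₁| = 1.23/1.63 = 0.75460
Need k ≥ ln(0.00000001) / ln(0.75460) = -18.4207 / -0.2816 ≈ 65.422
Smallest integer k satisfying the bound: 66

66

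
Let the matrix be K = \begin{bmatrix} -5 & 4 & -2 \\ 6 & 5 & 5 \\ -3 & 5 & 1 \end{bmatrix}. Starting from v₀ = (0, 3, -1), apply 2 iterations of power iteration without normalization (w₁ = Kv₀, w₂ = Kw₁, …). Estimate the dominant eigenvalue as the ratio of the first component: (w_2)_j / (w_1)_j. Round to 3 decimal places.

w1 = Kv₀ = ((-5)·0 + 4·3 + (-2)·(-1); 6·0 + 5·3 + 5·(-1); (-3)·0 + 5·3 + 1·(-1)) = (14, 10, 14)
w2 = Kw1 = ((-5)·14 + 4·10 + (-2)·14; 6·14 + 5·10 + 5·14; (-3)·14 + 5·10 + 1·14) = (-58, 204, 22)
Ratio at component: -58 / 14 = -4.143

-4.143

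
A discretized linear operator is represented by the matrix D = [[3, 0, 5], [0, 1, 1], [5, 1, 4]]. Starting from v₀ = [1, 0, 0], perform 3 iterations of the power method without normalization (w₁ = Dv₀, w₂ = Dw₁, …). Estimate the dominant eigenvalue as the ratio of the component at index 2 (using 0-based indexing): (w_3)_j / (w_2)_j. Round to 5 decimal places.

λ ≈ 9.00000

w1 = Dv₀ = (3·1 + 0·0 + 5·0; 0·1 + 1·0 + 1·0; 5·1 + 1·0 + 4·0) = (3, 0, 5)
w2 = Dw1 = (3·3 + 0·0 + 5·5; 0·3 + 1·0 + 1·5; 5·3 + 1·0 + 4·5) = (34, 5, 35)
w3 = Dw2 = (277, 40, 315)
Ratio at component: 315 / 35 = 9.00000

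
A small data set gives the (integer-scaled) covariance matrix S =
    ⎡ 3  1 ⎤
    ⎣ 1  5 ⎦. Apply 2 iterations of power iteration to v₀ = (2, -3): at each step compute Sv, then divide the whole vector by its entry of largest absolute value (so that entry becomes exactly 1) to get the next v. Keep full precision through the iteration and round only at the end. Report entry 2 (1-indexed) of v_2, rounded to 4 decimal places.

Sv0 = (3.00000, -13.00000); divide by -13.00000 → v1 = (-0.23077, 1.00000)
Sv1 = (0.30769, 4.76923); divide by 4.76923 → v2 = (0.06452, 1.00000)
Requested entry of v2: -62/-62 = 1.0000

1.0000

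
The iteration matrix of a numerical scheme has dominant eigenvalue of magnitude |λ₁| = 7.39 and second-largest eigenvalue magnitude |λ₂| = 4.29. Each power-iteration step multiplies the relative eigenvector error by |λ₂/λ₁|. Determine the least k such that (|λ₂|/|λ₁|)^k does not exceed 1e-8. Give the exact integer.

34

|λ₂/λ₁| = 4.29/7.39 = 0.58051
Need k ≥ ln(1e-8) / ln(0.58051) = -18.4207 / -0.5438 ≈ 33.871
Smallest integer k satisfying the bound: 34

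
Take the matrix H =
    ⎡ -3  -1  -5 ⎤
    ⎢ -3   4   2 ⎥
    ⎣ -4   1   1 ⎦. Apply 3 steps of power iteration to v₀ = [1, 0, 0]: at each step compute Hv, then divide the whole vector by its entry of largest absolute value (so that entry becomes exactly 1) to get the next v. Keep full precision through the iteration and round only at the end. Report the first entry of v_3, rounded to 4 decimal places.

Hv0 = (-3.00000, -3.00000, -4.00000); divide by -4.00000 → v1 = (0.75000, 0.75000, 1.00000)
Hv1 = (-8.00000, 2.75000, -1.25000); divide by -8.00000 → v2 = (1.00000, -0.34375, 0.15625)
Hv2 = (-3.43750, -4.06250, -4.18750); divide by -4.18750 → v3 = (0.82090, 0.97015, 1.00000)
Requested entry of v3: -110/-134 = 0.8209

0.8209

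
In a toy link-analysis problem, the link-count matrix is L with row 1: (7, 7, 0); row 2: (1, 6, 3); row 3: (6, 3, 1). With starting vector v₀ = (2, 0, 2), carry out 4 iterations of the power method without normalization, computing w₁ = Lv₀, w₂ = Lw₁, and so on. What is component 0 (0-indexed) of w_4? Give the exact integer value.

20650

w1 = Lv₀ = (14, 8, 14)
w2 = Lw1 = (154, 104, 122)
w3 = Lw2 = (1806, 1144, 1358)
w4 = Lw3 = (20650, 12744, 15626)
The requested component of w4 is 20650.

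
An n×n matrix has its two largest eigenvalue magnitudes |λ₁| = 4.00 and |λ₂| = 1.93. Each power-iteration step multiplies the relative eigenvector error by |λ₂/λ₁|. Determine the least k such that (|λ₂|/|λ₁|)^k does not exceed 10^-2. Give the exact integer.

|λ₂/λ₁| = 1.93/4.00 = 0.48250
Need k ≥ ln(10^-2) / ln(0.48250) = -4.6052 / -0.7288 ≈ 6.319
Smallest integer k satisfying the bound: 7

7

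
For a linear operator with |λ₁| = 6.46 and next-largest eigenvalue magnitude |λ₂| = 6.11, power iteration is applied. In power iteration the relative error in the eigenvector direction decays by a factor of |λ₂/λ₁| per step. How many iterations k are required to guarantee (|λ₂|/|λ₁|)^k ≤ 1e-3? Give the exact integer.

125

|λ₂/λ₁| = 6.11/6.46 = 0.94582
Need k ≥ ln(1e-3) / ln(0.94582) = -6.9078 / -0.0557 ≈ 124.011
Smallest integer k satisfying the bound: 125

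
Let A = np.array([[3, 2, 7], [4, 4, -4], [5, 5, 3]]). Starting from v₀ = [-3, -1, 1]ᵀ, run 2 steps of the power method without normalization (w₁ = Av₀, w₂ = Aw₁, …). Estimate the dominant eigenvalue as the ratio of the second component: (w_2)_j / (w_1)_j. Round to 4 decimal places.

1.4000

w1 = Av₀ = (-4, -20, -17)
w2 = Aw1 = (-171, -28, -171)
Ratio at component: -28 / -20 = 1.4000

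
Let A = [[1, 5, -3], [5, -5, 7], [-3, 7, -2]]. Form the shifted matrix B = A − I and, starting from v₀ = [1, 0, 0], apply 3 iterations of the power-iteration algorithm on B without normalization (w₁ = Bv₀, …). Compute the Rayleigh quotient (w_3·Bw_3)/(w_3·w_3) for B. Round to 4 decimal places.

B = A − I has rows (0, 5, -3); (5, -6, 7); (-3, 7, -3)
w1 = Bv₀ = (0, 5, -3)
w2 = Bw1 = (34, -51, 44)
w3 = Bw2 = (-387, 784, -591)
Bw3 = (5693, -10776, 8422)
w3·Bw3 = -15628977; w3·w3 = 1113706; μ ≈ -15628977/1113706 = -14.0333

μ ≈ -14.0333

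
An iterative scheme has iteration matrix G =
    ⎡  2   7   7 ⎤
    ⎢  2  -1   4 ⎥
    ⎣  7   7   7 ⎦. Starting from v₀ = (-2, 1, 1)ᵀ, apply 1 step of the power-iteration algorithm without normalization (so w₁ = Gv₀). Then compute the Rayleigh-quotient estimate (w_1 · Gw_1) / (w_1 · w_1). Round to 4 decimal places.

λ ≈ 1.0792

w1 = Gv₀ = (2·(-2) + 7·1 + 7·1; 2·(-2) + (-1)·1 + 4·1; 7·(-2) + 7·1 + 7·1) = (10, -1, 0)
Gw1 = (13, 21, 63)
w1·Gw1 = 10·13 + (-1)·21 + 0·63 = 109; w1·w1 = 10·10 + (-1)·(-1) + 0·0 = 101
λ ≈ 109/101 = 1.0792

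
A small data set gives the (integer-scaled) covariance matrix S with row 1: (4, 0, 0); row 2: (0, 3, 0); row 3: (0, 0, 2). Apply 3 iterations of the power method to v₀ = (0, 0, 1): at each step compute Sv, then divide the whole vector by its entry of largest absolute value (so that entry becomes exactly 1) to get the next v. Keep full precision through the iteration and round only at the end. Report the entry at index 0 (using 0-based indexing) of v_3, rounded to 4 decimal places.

0.0000

Sv0 = (0.00000, 0.00000, 2.00000); divide by 2.00000 → v1 = (0.00000, 0.00000, 1.00000)
Sv1 = (0.00000, 0.00000, 2.00000); divide by 2.00000 → v2 = (0.00000, 0.00000, 1.00000)
Sv2 = (0.00000, 0.00000, 2.00000); divide by 2.00000 → v3 = (0.00000, 0.00000, 1.00000)
Requested entry of v3: 0/8 = 0.0000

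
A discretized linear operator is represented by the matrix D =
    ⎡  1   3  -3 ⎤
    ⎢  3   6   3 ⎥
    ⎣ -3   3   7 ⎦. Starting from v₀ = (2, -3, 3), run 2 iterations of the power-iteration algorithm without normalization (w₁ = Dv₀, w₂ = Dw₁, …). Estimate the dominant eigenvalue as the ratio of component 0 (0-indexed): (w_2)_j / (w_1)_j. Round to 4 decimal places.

w1 = Dv₀ = (-16, -3, 6)
w2 = Dw1 = (-43, -48, 81)
Ratio at component: -43 / -16 = 2.6875

λ ≈ 2.6875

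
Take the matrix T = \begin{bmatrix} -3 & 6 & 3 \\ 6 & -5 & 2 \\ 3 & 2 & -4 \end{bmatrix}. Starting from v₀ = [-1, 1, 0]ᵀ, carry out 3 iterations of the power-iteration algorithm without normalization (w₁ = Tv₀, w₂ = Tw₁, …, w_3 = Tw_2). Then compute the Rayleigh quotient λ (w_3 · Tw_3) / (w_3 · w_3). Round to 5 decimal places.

w1 = Tv₀ = ((-3)·(-1) + 6·1 + 3·0; 6·(-1) + (-5)·1 + 2·0; 3·(-1) + 2·1 + (-4)·0) = (9, -11, -1)
w2 = Tw1 = ((-3)·9 + 6·(-11) + 3·(-1); 6·9 + (-5)·(-11) + 2·(-1); 3·9 + 2·(-11) + (-4)·(-1)) = (-96, 107, 9)
w3 = Tw2 = (957, -1093, -110)
Tw3 = (-9759, 10987, 1125)
w3·Tw3 = 957·(-9759) + (-1093)·10987 + (-110)·1125 = -21471904; w3·w3 = 957·957 + (-1093)·(-1093) + (-110)·(-110) = 2122598
λ ≈ -21471904/2122598 = -10.11586

-10.11586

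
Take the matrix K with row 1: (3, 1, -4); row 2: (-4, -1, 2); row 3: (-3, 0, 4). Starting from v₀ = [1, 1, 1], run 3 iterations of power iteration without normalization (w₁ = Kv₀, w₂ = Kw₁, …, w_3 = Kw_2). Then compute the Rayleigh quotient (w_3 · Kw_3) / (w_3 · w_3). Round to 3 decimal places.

6.304

w1 = Kv₀ = (3·1 + 1·1 + (-4)·1; (-4)·1 + (-1)·1 + 2·1; (-3)·1 + 0·1 + 4·1) = (0, -3, 1)
w2 = Kw1 = (3·0 + 1·(-3) + (-4)·1; (-4)·0 + (-1)·(-3) + 2·1; (-3)·0 + 0·(-3) + 4·1) = (-7, 5, 4)
w3 = Kw2 = (-32, 31, 37)
Kw3 = (-213, 171, 244)
w3·Kw3 = (-32)·(-213) + 31·171 + 37·244 = 21145; w3·w3 = (-32)·(-32) + 31·31 + 37·37 = 3354
λ ≈ 21145/3354 = 6.304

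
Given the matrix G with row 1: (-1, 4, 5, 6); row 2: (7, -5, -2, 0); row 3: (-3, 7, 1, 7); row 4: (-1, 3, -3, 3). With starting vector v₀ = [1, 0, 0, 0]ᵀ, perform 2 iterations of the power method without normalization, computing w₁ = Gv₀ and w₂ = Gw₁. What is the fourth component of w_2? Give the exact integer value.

w1 = Gv₀ = ((-1)·1 + 4·0 + 5·0 + 6·0; 7·1 + (-5)·0 + (-2)·0 + 0·0; (-3)·1 + 7·0 + 1·0 + 7·0; (-1)·1 + 3·0 + (-3)·0 + 3·0) = (-1, 7, -3, -1)
w2 = Gw1 = ((-1)·(-1) + 4·7 + 5·(-3) + 6·(-1); 7·(-1) + (-5)·7 + (-2)·(-3) + 0·(-1); (-3)·(-1) + 7·7 + 1·(-3) + 7·(-1); (-1)·(-1) + 3·7 + (-3)·(-3) + 3·(-1)) = (8, -36, 42, 28)
The requested component of w2 is 28.

28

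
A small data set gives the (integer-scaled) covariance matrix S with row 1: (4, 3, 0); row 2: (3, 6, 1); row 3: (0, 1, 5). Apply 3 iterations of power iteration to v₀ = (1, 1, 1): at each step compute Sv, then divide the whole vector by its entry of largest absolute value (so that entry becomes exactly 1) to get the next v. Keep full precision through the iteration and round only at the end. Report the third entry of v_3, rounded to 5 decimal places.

0.38995

Sv0 = (7.000000, 10.000000, 6.000000); divide by 10.000000 → v1 = (0.700000, 1.000000, 0.600000)
Sv1 = (5.800000, 8.700000, 4.000000); divide by 8.700000 → v2 = (0.666667, 1.000000, 0.459770)
Sv2 = (5.666667, 8.459770, 3.298851); divide by 8.459770 → v3 = (0.669837, 1.000000, 0.389946)
Requested entry of v3: 287/736 = 0.38995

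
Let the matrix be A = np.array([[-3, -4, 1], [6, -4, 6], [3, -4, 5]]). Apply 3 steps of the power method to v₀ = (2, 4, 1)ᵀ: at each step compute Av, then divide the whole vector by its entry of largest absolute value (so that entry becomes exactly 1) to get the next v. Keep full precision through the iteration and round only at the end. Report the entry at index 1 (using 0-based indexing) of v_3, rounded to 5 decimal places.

0.92683

Av0 = (-21.000000, 2.000000, -5.000000); divide by -21.000000 → v1 = (1.000000, -0.095238, 0.238095)
Av1 = (-2.380952, 7.809524, 4.571429); divide by 7.809524 → v2 = (-0.304878, 1.000000, 0.585366)
Av2 = (-2.500000, -2.317073, -1.987805); divide by -2.500000 → v3 = (1.000000, 0.926829, 0.795122)
Requested entry of v3: 380/410 = 0.92683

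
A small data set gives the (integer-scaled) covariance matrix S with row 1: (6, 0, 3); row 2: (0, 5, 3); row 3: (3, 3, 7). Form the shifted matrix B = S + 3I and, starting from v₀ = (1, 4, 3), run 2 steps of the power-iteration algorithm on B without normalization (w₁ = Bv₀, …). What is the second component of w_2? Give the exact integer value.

463

B = S + 3I has rows (9, 0, 3); (0, 8, 3); (3, 3, 10)
w1 = Bv₀ = (18, 41, 45)
w2 = Bw1 = (297, 463, 627)
Requested component of w2: 463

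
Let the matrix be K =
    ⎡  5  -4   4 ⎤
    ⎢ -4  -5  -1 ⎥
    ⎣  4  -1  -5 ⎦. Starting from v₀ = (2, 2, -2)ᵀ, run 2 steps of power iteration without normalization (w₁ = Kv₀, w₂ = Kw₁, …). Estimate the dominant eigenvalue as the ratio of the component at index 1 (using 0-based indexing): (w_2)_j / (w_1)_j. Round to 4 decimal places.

λ ≈ -5.5000

w1 = Kv₀ = (-6, -16, 16)
w2 = Kw1 = (98, 88, -88)
Ratio at component: 88 / -16 = -5.5000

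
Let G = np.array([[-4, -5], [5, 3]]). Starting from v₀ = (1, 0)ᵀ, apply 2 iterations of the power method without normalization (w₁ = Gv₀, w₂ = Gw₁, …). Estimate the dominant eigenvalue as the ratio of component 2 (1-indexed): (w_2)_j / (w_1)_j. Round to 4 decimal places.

λ ≈ -1.0000

w1 = Gv₀ = ((-4)·1 + (-5)·0; 5·1 + 3·0) = (-4, 5)
w2 = Gw1 = ((-4)·(-4) + (-5)·5; 5·(-4) + 3·5) = (-9, -5)
Ratio at component: -5 / 5 = -1.0000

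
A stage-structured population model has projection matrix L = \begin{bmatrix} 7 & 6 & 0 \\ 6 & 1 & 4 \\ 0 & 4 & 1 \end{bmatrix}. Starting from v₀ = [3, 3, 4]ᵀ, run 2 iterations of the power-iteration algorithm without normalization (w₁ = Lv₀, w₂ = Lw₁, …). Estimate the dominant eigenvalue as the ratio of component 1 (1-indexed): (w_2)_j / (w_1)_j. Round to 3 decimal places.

12.692

w1 = Lv₀ = (39, 37, 16)
w2 = Lw1 = (495, 335, 164)
Ratio at component: 495 / 39 = 12.692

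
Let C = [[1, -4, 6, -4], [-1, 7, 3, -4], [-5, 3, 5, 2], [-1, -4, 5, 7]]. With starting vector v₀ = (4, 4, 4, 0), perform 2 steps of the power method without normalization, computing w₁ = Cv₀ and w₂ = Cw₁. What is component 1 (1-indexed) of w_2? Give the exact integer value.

-60

w1 = Cv₀ = (1·4 + (-4)·4 + 6·4 + (-4)·0; (-1)·4 + 7·4 + 3·4 + (-4)·0; (-5)·4 + 3·4 + 5·4 + 2·0; (-1)·4 + (-4)·4 + 5·4 + 7·0) = (12, 36, 12, 0)
w2 = Cw1 = (1·12 + (-4)·36 + 6·12 + (-4)·0; (-1)·12 + 7·36 + 3·12 + (-4)·0; (-5)·12 + 3·36 + 5·12 + 2·0; (-1)·12 + (-4)·36 + 5·12 + 7·0) = (-60, 276, 108, -96)
The requested component of w2 is -60.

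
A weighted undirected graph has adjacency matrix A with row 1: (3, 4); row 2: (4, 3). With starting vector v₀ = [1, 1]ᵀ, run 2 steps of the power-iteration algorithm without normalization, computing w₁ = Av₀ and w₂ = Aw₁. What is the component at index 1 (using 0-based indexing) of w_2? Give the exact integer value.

49

w1 = Av₀ = (7, 7)
w2 = Aw1 = (49, 49)
The requested component of w2 is 49.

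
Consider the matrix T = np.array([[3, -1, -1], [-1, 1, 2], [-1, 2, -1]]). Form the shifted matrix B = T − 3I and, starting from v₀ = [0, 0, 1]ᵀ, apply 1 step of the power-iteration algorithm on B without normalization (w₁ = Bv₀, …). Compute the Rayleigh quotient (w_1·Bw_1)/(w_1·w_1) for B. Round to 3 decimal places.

B = T − 3I has rows (0, -1, -1); (-1, -2, 2); (-1, 2, -4)
w1 = Bv₀ = (-1, 2, -4)
Bw1 = (2, -11, 21)
w1·Bw1 = -108; w1·w1 = 21; μ ≈ -108/21 = -5.143

μ ≈ -5.143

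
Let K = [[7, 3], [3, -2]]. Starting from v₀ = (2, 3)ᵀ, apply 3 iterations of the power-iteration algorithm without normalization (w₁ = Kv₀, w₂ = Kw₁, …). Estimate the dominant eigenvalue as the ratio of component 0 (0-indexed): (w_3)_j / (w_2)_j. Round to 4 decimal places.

w1 = Kv₀ = (23, 0)
w2 = Kw1 = (161, 69)
w3 = Kw2 = (1334, 345)
Ratio at component: 1334 / 161 = 8.2857

λ ≈ 8.2857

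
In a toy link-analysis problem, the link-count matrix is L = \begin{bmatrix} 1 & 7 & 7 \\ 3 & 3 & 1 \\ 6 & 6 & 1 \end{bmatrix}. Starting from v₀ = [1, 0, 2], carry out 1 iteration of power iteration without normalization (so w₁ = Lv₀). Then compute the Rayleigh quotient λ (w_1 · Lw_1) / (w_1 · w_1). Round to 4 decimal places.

9.4076

w1 = Lv₀ = (1·1 + 7·0 + 7·2; 3·1 + 3·0 + 1·2; 6·1 + 6·0 + 1·2) = (15, 5, 8)
Lw1 = (106, 68, 128)
w1·Lw1 = 15·106 + 5·68 + 8·128 = 2954; w1·w1 = 15·15 + 5·5 + 8·8 = 314
λ ≈ 2954/314 = 9.4076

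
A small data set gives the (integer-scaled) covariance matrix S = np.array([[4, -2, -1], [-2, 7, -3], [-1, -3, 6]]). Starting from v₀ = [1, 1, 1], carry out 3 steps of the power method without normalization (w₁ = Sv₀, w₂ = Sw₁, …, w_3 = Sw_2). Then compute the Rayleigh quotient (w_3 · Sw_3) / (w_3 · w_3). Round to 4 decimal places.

6.5090

w1 = Sv₀ = (1, 2, 2)
w2 = Sw1 = (-2, 6, 5)
w3 = Sw2 = (-25, 31, 14)
Sw3 = (-176, 225, 16)
w3·Sw3 = (-25)·(-176) + 31·225 + 14·16 = 11599; w3·w3 = (-25)·(-25) + 31·31 + 14·14 = 1782
λ ≈ 11599/1782 = 6.5090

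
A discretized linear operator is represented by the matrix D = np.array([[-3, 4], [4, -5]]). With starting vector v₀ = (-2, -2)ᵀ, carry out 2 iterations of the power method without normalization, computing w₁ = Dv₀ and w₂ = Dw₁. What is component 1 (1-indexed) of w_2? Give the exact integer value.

w1 = Dv₀ = ((-3)·(-2) + 4·(-2); 4·(-2) + (-5)·(-2)) = (-2, 2)
w2 = Dw1 = ((-3)·(-2) + 4·2; 4·(-2) + (-5)·2) = (14, -18)
The requested component of w2 is 14.

14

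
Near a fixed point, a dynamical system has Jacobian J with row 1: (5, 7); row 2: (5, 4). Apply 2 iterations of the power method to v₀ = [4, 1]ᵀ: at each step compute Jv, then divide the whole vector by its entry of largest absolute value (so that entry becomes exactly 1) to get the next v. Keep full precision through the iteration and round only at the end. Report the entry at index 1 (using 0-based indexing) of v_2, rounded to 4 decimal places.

0.7624

Jv0 = (27.00000, 24.00000); divide by 27.00000 → v1 = (1.00000, 0.88889)
Jv1 = (11.22222, 8.55556); divide by 11.22222 → v2 = (1.00000, 0.76238)
Requested entry of v2: 231/303 = 0.7624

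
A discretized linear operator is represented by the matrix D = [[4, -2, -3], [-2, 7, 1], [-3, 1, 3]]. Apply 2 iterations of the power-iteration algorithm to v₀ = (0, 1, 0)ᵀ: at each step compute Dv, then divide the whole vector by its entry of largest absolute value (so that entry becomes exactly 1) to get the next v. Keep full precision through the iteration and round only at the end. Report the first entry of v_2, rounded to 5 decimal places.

-0.46296

Dv0 = (-2.000000, 7.000000, 1.000000); divide by 7.000000 → v1 = (-0.285714, 1.000000, 0.142857)
Dv1 = (-3.571429, 7.714286, 2.285714); divide by 7.714286 → v2 = (-0.462963, 1.000000, 0.296296)
Requested entry of v2: -25/54 = -0.46296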